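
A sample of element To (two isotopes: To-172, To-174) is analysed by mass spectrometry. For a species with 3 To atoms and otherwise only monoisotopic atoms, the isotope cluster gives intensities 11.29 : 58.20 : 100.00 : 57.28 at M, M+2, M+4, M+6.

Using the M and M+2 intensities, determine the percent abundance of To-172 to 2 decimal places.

36.79%

Let p = fractional abundance of To-172. I(M+2)/I(M) = [C(3,1)·p^2·(1−p)] / p^3 = 3·(1−p)/p = 58.20/11.29 = 5.1550
(1−p)/p = 5.1550/3 = 1.7183  ⇒  p = 1/(1 + 1.7183) = 0.3679
To-172: 36.79%, To-174: 63.21%.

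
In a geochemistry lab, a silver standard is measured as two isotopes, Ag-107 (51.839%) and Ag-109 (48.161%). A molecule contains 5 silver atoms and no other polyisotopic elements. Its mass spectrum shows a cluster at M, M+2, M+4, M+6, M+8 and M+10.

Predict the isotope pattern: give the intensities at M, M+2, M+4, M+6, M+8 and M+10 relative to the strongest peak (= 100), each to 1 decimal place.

11.6 : 53.8 : 100.0 : 92.9 : 43.2 : 8.0

The 5 Ag atoms are independent, so intensities follow the terms of (0.51839 + 0.48161)^5.
P(M) = 0.51839^5 = 0.037435
P(M+2) = 5 × 0.51839^4 × 0.48161^1 = 0.173897
P(M+4) = 10 × 0.51839^3 × 0.48161^2 = 0.323118
P(M+6) = 10 × 0.51839^2 × 0.48161^3 = 0.300192
P(M+8) = 5 × 0.51839^1 × 0.48161^4 = 0.139447
P(M+10) = 0.48161^5 = 0.025911
The M+4 peak is largest (0.323118); scaling to 100 gives 11.6 : 53.8 : 100.0 : 92.9 : 43.2 : 8.0.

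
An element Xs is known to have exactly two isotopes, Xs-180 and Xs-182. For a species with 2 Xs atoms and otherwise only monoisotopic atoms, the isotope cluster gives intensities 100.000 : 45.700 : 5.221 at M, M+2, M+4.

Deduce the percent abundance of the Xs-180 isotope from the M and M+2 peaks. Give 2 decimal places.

81.40%

Write p for the Xs-180 fraction. I(M+2)/I(M) = [C(2,1)·p^1·(1−p)] / p^2 = 2·(1−p)/p = 45.700/100.000 = 0.4570
(1−p)/p = 0.4570/2 = 0.2285  ⇒  p = 1/(1 + 0.2285) = 0.8140
Xs-180: 81.40%, Xs-182: 18.60%.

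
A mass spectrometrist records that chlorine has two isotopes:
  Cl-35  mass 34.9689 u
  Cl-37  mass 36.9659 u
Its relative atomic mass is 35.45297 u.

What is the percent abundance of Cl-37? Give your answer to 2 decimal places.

Let x be the fractional abundance of Cl-35; then Cl-37 has abundance 1 − x.
34.9689·x + 36.9659·(1 − x) = 35.45297
(34.9689 − 36.9659)·x = 35.45297 − 36.9659
x = -1.51293 / -1.9970 = 0.75760 → 75.76% Cl-35, 24.24% Cl-37.

24.24%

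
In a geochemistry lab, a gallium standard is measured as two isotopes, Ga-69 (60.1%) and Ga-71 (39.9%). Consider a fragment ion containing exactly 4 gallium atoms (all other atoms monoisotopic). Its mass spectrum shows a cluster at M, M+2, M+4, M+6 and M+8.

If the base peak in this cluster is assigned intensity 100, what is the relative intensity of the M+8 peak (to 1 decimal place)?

7.3

Term probabilities: M 0.1305, M+2 0.3465, M+4 0.3450, M+6 0.1527, M+8 0.0253. Base peak = M+2.
P(M+2) = C(4,1) × 0.601^3 × 0.399^1 = 4 × 0.2170818 × 0.3990 = 0.346463 (base)
P(M+8) = C(4,4) × 0.601^0 × 0.399^4 = 1 × 1.0000 × 0.02534496 = 0.025345
Relative intensity = 0.025345 / 0.346463 × 100 = 7.3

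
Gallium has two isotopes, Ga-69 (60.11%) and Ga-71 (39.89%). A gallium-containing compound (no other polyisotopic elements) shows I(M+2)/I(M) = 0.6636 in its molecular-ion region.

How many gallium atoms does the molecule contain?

1

For n independent Ga atoms, I(M+2)/I(M) = n · (abundance Ga-71) / (abundance Ga-69) = n · 0.3989/0.6011.
n = 0.6636 × 0.6011/0.3989 = 1.00 ≈ 1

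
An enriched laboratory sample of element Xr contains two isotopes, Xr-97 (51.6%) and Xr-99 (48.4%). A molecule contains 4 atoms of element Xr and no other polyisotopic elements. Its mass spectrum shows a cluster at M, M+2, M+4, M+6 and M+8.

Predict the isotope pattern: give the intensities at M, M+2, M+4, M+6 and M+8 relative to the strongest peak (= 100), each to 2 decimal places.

Expanding (0.516 + 0.484)^4:
P(M) = 0.516^4 = 0.070892
P(M+2) = 4 × 0.516^3 × 0.484^1 = 0.265983
P(M+4) = 6 × 0.516^2 × 0.484^2 = 0.374232
P(M+6) = 4 × 0.516^1 × 0.484^3 = 0.234016
P(M+8) = 0.484^4 = 0.054876
The M+4 peak is largest (0.374232); scaling to 100 gives 18.94 : 71.07 : 100.00 : 62.53 : 14.66.

18.94 : 71.07 : 100.00 : 62.53 : 14.66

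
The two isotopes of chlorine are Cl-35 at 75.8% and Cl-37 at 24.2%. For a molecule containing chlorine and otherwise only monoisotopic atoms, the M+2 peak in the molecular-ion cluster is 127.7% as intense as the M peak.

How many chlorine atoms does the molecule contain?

4

The M+2/M ratio from n Cl atoms is n · q/p = n · 0.242/0.758.
n = 1.277 × 0.758/0.242 = 4.00 ≈ 4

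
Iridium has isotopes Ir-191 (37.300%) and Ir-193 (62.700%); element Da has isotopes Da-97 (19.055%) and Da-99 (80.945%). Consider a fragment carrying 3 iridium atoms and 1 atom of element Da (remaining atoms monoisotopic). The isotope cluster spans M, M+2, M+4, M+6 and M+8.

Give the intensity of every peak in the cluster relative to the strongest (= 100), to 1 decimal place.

2.5 : 22.8 : 73.4 : 100.0 : 49.5

Iridium pattern (n=3): 0.05189512 : 0.26170165 : 0.43991135 : 0.24649188
Element Da pattern (n=1): 0.19055 : 0.80945
Convolve the two distributions (both contribute in 2-u steps):
  M: 0.05189512×0.19055 = 0.009889
  M+2: 0.05189512×0.80945 + 0.26170165×0.19055 = 0.091874
  M+4: 0.26170165×0.80945 + 0.43991135×0.19055 = 0.295660
  M+6: 0.43991135×0.80945 + 0.24649188×0.19055 = 0.403055
  M+8: 0.24649188×0.80945 = 0.199523
Scale to base peak (0.403055) = 100: 2.5 : 22.8 : 73.4 : 100.0 : 49.5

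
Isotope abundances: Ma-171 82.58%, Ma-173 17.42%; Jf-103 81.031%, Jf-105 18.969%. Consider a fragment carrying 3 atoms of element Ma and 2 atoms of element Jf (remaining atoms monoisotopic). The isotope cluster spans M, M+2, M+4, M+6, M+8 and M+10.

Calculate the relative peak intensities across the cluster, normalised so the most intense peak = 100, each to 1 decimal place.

90.8 : 100.0 : 44.0 : 9.7 : 1.1 : 0.0

Element Ma pattern (n=3): 0.56315071 : 0.35638479 : 0.07517829 : 0.00528621
Element Jf pattern (n=2): 0.6566023 : 0.30741541 : 0.0359823
Convolve the two distributions (both contribute in 2-u steps):
  M: 0.56315071×0.6566023 = 0.369766
  M+2: 0.56315071×0.30741541 + 0.35638479×0.6566023 = 0.407124
  M+4: 0.56315071×0.0359823 + 0.35638479×0.30741541 + 0.07517829×0.6566023 = 0.179184
  M+6: 0.35638479×0.0359823 + 0.07517829×0.30741541 + 0.00528621×0.6566023 = 0.039405
  M+8: 0.07517829×0.0359823 + 0.00528621×0.30741541 = 0.004330
  M+10: 0.00528621×0.0359823 = 0.000190
Scale to base peak (0.407124) = 100: 90.8 : 100.0 : 44.0 : 9.7 : 1.1 : 0.0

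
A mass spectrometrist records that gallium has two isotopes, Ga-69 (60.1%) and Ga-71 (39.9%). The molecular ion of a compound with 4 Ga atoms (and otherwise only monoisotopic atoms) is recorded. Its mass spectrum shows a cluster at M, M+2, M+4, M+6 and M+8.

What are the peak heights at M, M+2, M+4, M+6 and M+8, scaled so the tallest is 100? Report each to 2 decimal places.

Expanding (0.601 + 0.399)^4:
P(M) = 0.601^4 = 0.130466
P(M+2) = 4 × 0.601^3 × 0.399^1 = 0.346463
P(M+4) = 6 × 0.601^2 × 0.399^2 = 0.345021
P(M+6) = 4 × 0.601^1 × 0.399^3 = 0.152705
P(M+8) = 0.399^4 = 0.025345
The M+2 peak is largest (0.346463); scaling to 100 gives 37.66 : 100.00 : 99.58 : 44.08 : 7.32.

37.66 : 100.00 : 99.58 : 44.08 : 7.32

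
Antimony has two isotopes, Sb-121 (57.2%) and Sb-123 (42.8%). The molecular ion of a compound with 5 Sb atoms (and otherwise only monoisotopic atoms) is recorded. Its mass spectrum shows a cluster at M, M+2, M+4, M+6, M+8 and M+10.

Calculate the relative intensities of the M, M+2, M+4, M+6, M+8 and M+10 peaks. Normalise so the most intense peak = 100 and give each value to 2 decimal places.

Each Sb atom is independently Sb-121 (p = 0.572) or Sb-123 (q = 0.428); the cluster is the binomial expansion (p + q)^5.
P(M) = 0.572^5 = 0.061232
P(M+2) = 5 × 0.572^4 × 0.428^1 = 0.229086
P(M+4) = 10 × 0.572^3 × 0.428^2 = 0.342827
P(M+6) = 10 × 0.572^2 × 0.428^3 = 0.256521
P(M+8) = 5 × 0.572^1 × 0.428^4 = 0.095971
P(M+10) = 0.428^5 = 0.014362
The M+4 peak is largest (0.342827); scaling to 100 gives 17.86 : 66.82 : 100.00 : 74.83 : 27.99 : 4.19.

17.86 : 66.82 : 100.00 : 74.83 : 27.99 : 4.19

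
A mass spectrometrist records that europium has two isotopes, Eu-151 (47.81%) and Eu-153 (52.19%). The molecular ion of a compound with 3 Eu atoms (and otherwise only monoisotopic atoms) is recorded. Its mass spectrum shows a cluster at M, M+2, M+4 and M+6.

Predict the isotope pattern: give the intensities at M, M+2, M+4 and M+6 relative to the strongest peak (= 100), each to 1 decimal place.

Each Eu atom is independently Eu-151 (p = 0.4781) or Eu-153 (q = 0.5219); the cluster is the binomial expansion (p + q)^3.
P(M) = 0.4781^3 = 0.109284
P(M+2) = 3 × 0.4781^2 × 0.5219^1 = 0.357887
P(M+4) = 3 × 0.4781^1 × 0.5219^2 = 0.390674
P(M+6) = 0.5219^3 = 0.142155
The M+4 peak is largest (0.390674); scaling to 100 gives 28.0 : 91.6 : 100.0 : 36.4.

28.0 : 91.6 : 100.0 : 36.4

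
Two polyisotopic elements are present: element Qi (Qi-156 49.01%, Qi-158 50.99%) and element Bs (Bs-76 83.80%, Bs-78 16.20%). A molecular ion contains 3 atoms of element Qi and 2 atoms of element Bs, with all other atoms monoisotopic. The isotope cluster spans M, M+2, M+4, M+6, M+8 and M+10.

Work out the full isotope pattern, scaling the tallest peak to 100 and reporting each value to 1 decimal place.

Element Qi pattern (n=3): 0.11772104 : 0.3674309 : 0.38227507 : 0.13257299
Element Bs pattern (n=2): 0.702244 : 0.271512 : 0.026244
Convolve the two distributions (both contribute in 2-u steps):
  M: 0.11772104×0.702244 = 0.082669
  M+2: 0.11772104×0.271512 + 0.3674309×0.702244 = 0.289989
  M+4: 0.11772104×0.026244 + 0.3674309×0.271512 + 0.38227507×0.702244 = 0.371302
  M+6: 0.3674309×0.026244 + 0.38227507×0.271512 + 0.13257299×0.702244 = 0.206534
  M+8: 0.38227507×0.026244 + 0.13257299×0.271512 = 0.046028
  M+10: 0.13257299×0.026244 = 0.003479
Scale to base peak (0.371302) = 100: 22.3 : 78.1 : 100.0 : 55.6 : 12.4 : 0.9

22.3 : 78.1 : 100.0 : 55.6 : 12.4 : 0.9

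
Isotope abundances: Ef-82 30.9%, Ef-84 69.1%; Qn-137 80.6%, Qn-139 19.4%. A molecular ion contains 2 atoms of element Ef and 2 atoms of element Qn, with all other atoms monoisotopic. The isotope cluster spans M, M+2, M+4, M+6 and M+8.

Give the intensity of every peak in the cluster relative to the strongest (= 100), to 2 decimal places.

13.87 : 68.69 : 100.00 : 36.97 : 4.02

Element Ef pattern (n=2): 0.095481 : 0.427038 : 0.477481
Element Qn pattern (n=2): 0.649636 : 0.312728 : 0.037636
Convolve the two distributions (both contribute in 2-u steps):
  M: 0.095481×0.649636 = 0.062028
  M+2: 0.095481×0.312728 + 0.427038×0.649636 = 0.307279
  M+4: 0.095481×0.037636 + 0.427038×0.312728 + 0.477481×0.649636 = 0.447329
  M+6: 0.427038×0.037636 + 0.477481×0.312728 = 0.165394
  M+8: 0.477481×0.037636 = 0.017970
Scale to base peak (0.447329) = 100: 13.87 : 68.69 : 100.00 : 36.97 : 4.02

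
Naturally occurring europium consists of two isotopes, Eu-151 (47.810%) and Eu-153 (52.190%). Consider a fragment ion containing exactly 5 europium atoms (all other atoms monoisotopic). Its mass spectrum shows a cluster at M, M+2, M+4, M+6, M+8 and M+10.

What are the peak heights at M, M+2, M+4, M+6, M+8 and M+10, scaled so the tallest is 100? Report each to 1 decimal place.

Expanding (0.47810 + 0.52190)^5:
P(M) = 0.47810^5 = 0.024980
P(M+2) = 5 × 0.47810^4 × 0.52190^1 = 0.136343
P(M+4) = 10 × 0.47810^3 × 0.52190^2 = 0.297667
P(M+6) = 10 × 0.47810^2 × 0.52190^3 = 0.324937
P(M+8) = 5 × 0.47810^1 × 0.52190^4 = 0.177353
P(M+10) = 0.52190^5 = 0.038720
The M+6 peak is largest (0.324937); scaling to 100 gives 7.7 : 42.0 : 91.6 : 100.0 : 54.6 : 11.9.

7.7 : 42.0 : 91.6 : 100.0 : 54.6 : 11.9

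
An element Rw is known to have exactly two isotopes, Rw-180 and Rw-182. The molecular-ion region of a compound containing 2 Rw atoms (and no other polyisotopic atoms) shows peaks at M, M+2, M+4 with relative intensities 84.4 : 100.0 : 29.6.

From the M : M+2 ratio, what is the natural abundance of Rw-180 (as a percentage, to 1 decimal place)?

62.8%

If p is the fraction of Rw that is Rw-180, then I(M+2)/I(M) = [C(2,1)·p^1·(1−p)] / p^2 = 2·(1−p)/p = 100.0/84.4 = 1.1848
(1−p)/p = 1.1848/2 = 0.5924  ⇒  p = 1/(1 + 0.5924) = 0.6280
Rw-180: 62.8%, Rw-182: 37.2%.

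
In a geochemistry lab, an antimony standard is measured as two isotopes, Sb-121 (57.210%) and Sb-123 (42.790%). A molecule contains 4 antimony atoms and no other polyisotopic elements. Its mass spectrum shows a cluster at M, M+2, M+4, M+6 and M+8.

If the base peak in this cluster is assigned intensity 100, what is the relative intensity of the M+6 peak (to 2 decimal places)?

Binomial terms of (0.57210 + 0.42790)^4: M 0.1071, M+2 0.3205, M+4 0.3596, M+6 0.1793, M+8 0.0335 → M+4 is the base peak.
P(M+4) = C(4,2) × 0.57210^2 × 0.42790^2 = 6 × 0.32729841 × 0.18309841 = 0.359567 (base)
P(M+6) = C(4,3) × 0.57210^1 × 0.42790^3 = 4 × 0.5721 × 0.07834781 = 0.179291
Relative intensity = 0.179291 / 0.359567 × 100 = 49.86

49.86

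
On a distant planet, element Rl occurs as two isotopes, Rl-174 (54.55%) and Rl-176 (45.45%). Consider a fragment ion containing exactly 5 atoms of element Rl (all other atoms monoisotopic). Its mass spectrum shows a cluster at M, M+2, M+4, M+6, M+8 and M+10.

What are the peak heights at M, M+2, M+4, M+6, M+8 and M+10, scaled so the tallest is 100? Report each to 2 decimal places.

14.41 : 60.01 : 100.00 : 83.32 : 34.71 : 5.78

The 5 Rl atoms are independent, so intensities follow the terms of (0.5455 + 0.4545)^5.
P(M) = 0.5455^5 = 0.048303
P(M+2) = 5 × 0.5455^4 × 0.4545^1 = 0.201225
P(M+4) = 10 × 0.5455^3 × 0.4545^2 = 0.335314
P(M+6) = 10 × 0.5455^2 × 0.4545^3 = 0.279377
P(M+8) = 5 × 0.5455^1 × 0.4545^4 = 0.116386
P(M+10) = 0.4545^5 = 0.019394
The M+4 peak is largest (0.335314); scaling to 100 gives 14.41 : 60.01 : 100.00 : 83.32 : 34.71 : 5.78.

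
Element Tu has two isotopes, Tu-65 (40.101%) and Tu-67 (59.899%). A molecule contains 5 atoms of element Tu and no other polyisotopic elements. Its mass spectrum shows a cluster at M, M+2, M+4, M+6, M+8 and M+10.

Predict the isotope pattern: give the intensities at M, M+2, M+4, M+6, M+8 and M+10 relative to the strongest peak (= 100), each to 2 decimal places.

Each Tu atom is independently Tu-65 (p = 0.40101) or Tu-67 (q = 0.59899); the cluster is the binomial expansion (p + q)^5.
P(M) = 0.40101^5 = 0.010370
P(M+2) = 5 × 0.40101^4 × 0.59899^1 = 0.077448
P(M+4) = 10 × 0.40101^3 × 0.59899^2 = 0.231369
P(M+6) = 10 × 0.40101^2 × 0.59899^3 = 0.345596
P(M+8) = 5 × 0.40101^1 × 0.59899^4 = 0.258109
P(M+10) = 0.59899^5 = 0.077108
The M+6 peak is largest (0.345596); scaling to 100 gives 3.00 : 22.41 : 66.95 : 100.00 : 74.69 : 22.31.

3.00 : 22.41 : 66.95 : 100.00 : 74.69 : 22.31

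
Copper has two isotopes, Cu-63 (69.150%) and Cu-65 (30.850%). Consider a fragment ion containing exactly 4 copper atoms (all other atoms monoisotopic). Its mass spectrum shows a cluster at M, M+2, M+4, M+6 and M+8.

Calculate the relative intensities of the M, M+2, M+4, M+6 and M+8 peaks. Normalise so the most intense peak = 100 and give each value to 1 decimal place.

56.0 : 100.0 : 66.9 : 19.9 : 2.2

Expanding (0.69150 + 0.30850)^4:
P(M) = 0.69150^4 = 0.228649
P(M+2) = 4 × 0.69150^3 × 0.30850^1 = 0.408030
P(M+4) = 6 × 0.69150^2 × 0.30850^2 = 0.273052
P(M+6) = 4 × 0.69150^1 × 0.30850^3 = 0.081212
P(M+8) = 0.30850^4 = 0.009058
The M+2 peak is largest (0.408030); scaling to 100 gives 56.0 : 100.0 : 66.9 : 19.9 : 2.2.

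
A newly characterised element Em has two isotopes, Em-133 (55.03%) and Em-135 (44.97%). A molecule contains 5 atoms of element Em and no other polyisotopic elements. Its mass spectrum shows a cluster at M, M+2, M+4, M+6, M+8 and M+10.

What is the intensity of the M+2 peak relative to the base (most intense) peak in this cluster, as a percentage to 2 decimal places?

Term probabilities: M 0.0505, M+2 0.2062, M+4 0.3370, M+6 0.2754, M+8 0.1125, M+10 0.0184. Base peak = M+4.
P(M+4) = C(5,2) × 0.5503^3 × 0.4497^2 = 10 × 0.1666474 × 0.20223009 = 0.337011 (base)
P(M+2) = C(5,1) × 0.5503^4 × 0.4497^1 = 5 × 0.09170606 × 0.4497 = 0.206201
Relative intensity = 0.206201 / 0.337011 × 100 = 61.19

61.19%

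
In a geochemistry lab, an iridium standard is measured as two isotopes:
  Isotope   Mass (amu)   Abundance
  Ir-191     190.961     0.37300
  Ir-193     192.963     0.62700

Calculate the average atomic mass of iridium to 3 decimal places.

192.216 amu

Ar = Σ fᵢ·mᵢ = 0.37300 × 190.961 + 0.62700 × 192.963
= 71.2285 + 120.9878 = 192.2163 amu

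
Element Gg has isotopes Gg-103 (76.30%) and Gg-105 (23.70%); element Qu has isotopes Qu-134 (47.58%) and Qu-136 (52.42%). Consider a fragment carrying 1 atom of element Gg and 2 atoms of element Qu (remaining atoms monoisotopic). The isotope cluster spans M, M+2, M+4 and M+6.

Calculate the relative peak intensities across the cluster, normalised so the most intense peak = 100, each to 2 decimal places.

Element Gg pattern (n=1): 0.7630 : 0.2370
Element Qu pattern (n=2): 0.22638564 : 0.49882872 : 0.27478564
Convolve the two distributions (both contribute in 2-u steps):
  M: 0.7630×0.22638564 = 0.172732
  M+2: 0.7630×0.49882872 + 0.2370×0.22638564 = 0.434260
  M+4: 0.7630×0.27478564 + 0.2370×0.49882872 = 0.327884
  M+6: 0.2370×0.27478564 = 0.065124
Scale to base peak (0.434260) = 100: 39.78 : 100.00 : 75.50 : 15.00

39.78 : 100.00 : 75.50 : 15.00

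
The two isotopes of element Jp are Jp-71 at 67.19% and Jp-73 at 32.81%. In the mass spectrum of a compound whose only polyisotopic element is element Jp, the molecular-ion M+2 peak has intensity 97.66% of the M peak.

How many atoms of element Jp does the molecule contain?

2

With n Jp atoms, P(M+2)/P(M) = C(n,1)·p^(n−1)q / p^n = n·q/p = n · 0.3281/0.6719.
n = 0.9766 × 0.6719/0.3281 = 2.00 ≈ 2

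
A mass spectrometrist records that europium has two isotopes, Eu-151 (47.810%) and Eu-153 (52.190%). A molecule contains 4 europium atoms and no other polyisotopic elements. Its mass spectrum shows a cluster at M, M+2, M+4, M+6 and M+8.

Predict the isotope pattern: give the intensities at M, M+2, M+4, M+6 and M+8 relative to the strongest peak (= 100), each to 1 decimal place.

14.0 : 61.1 : 100.0 : 72.8 : 19.9

Each Eu atom is independently Eu-151 (p = 0.47810) or Eu-153 (q = 0.52190); the cluster is the binomial expansion (p + q)^4.
P(M) = 0.47810^4 = 0.052249
P(M+2) = 4 × 0.47810^3 × 0.52190^1 = 0.228141
P(M+4) = 6 × 0.47810^2 × 0.52190^2 = 0.373563
P(M+6) = 4 × 0.47810^1 × 0.52190^3 = 0.271857
P(M+8) = 0.52190^4 = 0.074191
The M+4 peak is largest (0.373563); scaling to 100 gives 14.0 : 61.1 : 100.0 : 72.8 : 19.9.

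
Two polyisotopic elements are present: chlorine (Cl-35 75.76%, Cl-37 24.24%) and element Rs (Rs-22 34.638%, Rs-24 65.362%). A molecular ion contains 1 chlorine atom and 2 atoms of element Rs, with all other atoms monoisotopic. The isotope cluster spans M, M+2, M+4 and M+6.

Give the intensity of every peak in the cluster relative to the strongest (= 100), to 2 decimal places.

Chlorine pattern (n=1): 0.7576 : 0.2424
Element Rs pattern (n=2): 0.1199791 : 0.45280179 : 0.4272191
Convolve the two distributions (both contribute in 2-u steps):
  M: 0.7576×0.1199791 = 0.090896
  M+2: 0.7576×0.45280179 + 0.2424×0.1199791 = 0.372126
  M+4: 0.7576×0.4272191 + 0.2424×0.45280179 = 0.433420
  M+6: 0.2424×0.4272191 = 0.103558
Scale to base peak (0.433420) = 100: 20.97 : 85.86 : 100.00 : 23.89

20.97 : 85.86 : 100.00 : 23.89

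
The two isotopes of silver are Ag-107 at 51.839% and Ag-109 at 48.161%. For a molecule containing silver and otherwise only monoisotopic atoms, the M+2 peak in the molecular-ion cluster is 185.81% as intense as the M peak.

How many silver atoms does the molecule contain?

For n independent Ag atoms, I(M+2)/I(M) = n · (abundance Ag-109) / (abundance Ag-107) = n · 0.48161/0.51839.
n = 1.8581 × 0.51839/0.48161 = 2.00 ≈ 2

2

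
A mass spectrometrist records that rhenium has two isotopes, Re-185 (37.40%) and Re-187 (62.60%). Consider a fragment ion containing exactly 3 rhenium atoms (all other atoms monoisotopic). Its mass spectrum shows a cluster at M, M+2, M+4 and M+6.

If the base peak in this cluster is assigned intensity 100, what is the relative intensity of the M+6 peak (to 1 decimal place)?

55.8

Binomial terms of (0.3740 + 0.6260)^3: M 0.0523, M+2 0.2627, M+4 0.4397, M+6 0.2453 → M+4 is the base peak.
P(M+4) = C(3,2) × 0.3740^1 × 0.6260^2 = 3 × 0.3740 × 0.391876 = 0.439685 (base)
P(M+6) = C(3,3) × 0.3740^0 × 0.6260^3 = 1 × 1.0000 × 0.24531438 = 0.245314
Relative intensity = 0.245314 / 0.439685 × 100 = 55.8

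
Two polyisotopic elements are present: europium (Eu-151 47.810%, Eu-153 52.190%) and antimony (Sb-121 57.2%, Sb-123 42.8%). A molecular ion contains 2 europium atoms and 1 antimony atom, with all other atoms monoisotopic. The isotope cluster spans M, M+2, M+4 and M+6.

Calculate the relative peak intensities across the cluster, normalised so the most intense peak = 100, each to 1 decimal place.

Europium pattern (n=2): 0.22857961 : 0.49904078 : 0.27237961
Antimony pattern (n=1): 0.5720 : 0.4280
Convolve the two distributions (both contribute in 2-u steps):
  M: 0.22857961×0.5720 = 0.130748
  M+2: 0.22857961×0.4280 + 0.49904078×0.5720 = 0.383283
  M+4: 0.49904078×0.4280 + 0.27237961×0.5720 = 0.369391
  M+6: 0.27237961×0.4280 = 0.116578
Scale to base peak (0.383283) = 100: 34.1 : 100.0 : 96.4 : 30.4

34.1 : 100.0 : 96.4 : 30.4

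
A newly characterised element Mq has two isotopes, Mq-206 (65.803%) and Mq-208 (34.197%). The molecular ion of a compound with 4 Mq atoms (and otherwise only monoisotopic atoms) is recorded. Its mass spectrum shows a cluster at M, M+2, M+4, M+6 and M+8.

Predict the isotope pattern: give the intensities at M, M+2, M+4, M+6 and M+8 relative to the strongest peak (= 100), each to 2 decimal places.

48.11 : 100.00 : 77.95 : 27.01 : 3.51

The 4 Mq atoms are independent, so intensities follow the terms of (0.65803 + 0.34197)^4.
P(M) = 0.65803^4 = 0.187492
P(M+2) = 4 × 0.65803^3 × 0.34197^1 = 0.389749
P(M+4) = 6 × 0.65803^2 × 0.34197^2 = 0.303822
P(M+6) = 4 × 0.65803^1 × 0.34197^3 = 0.105262
P(M+8) = 0.34197^4 = 0.013676
The M+2 peak is largest (0.389749); scaling to 100 gives 48.11 : 100.00 : 77.95 : 27.01 : 3.51.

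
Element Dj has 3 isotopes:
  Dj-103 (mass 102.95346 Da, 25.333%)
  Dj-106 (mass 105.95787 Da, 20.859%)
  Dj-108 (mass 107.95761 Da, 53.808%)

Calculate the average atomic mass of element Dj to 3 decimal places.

106.273 Da

Average mass = Σ (abundance × isotope mass) = 0.25333 × 102.95346 + 0.20859 × 105.95787 + 0.53808 × 107.95761
= 26.081200 + 22.101752 + 58.089831 = 106.272783 Da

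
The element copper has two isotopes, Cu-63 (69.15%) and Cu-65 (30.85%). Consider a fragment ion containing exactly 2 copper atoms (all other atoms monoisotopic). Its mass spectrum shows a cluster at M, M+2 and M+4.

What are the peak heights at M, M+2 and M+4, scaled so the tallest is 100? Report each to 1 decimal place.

The 2 Cu atoms are independent, so intensities follow the terms of (0.6915 + 0.3085)^2.
P(M) = 0.6915^2 = 0.478172
P(M+2) = 2 × 0.6915^1 × 0.3085^1 = 0.426656
P(M+4) = 0.3085^2 = 0.095172
The M peak is largest (0.478172); scaling to 100 gives 100.0 : 89.2 : 19.9.

100.0 : 89.2 : 19.9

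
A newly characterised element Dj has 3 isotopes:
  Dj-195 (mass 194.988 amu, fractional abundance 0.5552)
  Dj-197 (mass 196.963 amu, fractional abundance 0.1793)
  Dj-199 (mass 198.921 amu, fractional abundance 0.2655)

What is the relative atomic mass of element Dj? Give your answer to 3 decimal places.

Ar = Σ fᵢ·mᵢ = 0.5552 × 194.988 + 0.1793 × 196.963 + 0.2655 × 198.921
= 108.2573 + 35.3155 + 52.8135 = 196.3863 amu

196.386 amu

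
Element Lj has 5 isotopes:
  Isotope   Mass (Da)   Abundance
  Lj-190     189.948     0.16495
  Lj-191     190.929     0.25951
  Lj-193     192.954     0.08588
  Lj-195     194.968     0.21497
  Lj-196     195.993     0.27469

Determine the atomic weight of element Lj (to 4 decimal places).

193.2004 Da

Ar = Σ fᵢ·mᵢ = 0.16495 × 189.948 + 0.25951 × 190.929 + 0.08588 × 192.954 + 0.21497 × 194.968 + 0.27469 × 195.993
= 31.33192 + 49.54798 + 16.57089 + 41.91227 + 53.83732 = 193.20038 Da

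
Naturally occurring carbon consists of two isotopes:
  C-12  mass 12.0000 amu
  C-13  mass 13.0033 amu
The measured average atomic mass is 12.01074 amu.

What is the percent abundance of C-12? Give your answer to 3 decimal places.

98.930%

Let x be the fractional abundance of C-12; then C-13 has abundance 1 − x.
12.0000·x + 13.0033·(1 − x) = 12.01074
(12.0000 − 13.0033)·x = 12.01074 − 13.0033
x = -0.99256 / -1.0033 = 0.98930 → 98.930% C-12, 1.070% C-13.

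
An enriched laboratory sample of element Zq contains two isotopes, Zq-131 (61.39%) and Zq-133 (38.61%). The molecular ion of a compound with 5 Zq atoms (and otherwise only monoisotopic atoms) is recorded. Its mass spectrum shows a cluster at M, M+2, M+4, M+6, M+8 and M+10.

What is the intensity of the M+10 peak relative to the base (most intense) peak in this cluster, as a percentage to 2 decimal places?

(0.6139 + 0.3861)^5 gives M 0.0872, M+2 0.2742, M+4 0.3449, M+6 0.2169, M+8 0.0682, M+10 0.0086; the largest is M+4.
P(M+4) = C(5,2) × 0.6139^3 × 0.3861^2 = 10 × 0.23136246 × 0.14907321 = 0.344899 (base)
P(M+10) = C(5,5) × 0.6139^0 × 0.3861^5 = 1 × 1.0000 × 0.00858023 = 0.008580
Relative intensity = 0.008580 / 0.344899 × 100 = 2.49

2.49%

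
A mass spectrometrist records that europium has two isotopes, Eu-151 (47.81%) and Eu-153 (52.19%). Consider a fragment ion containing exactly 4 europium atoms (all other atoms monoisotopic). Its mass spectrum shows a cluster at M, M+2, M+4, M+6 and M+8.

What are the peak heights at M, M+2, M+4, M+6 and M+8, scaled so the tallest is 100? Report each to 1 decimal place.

Each Eu atom is independently Eu-151 (p = 0.4781) or Eu-153 (q = 0.5219); the cluster is the binomial expansion (p + q)^4.
P(M) = 0.4781^4 = 0.052249
P(M+2) = 4 × 0.4781^3 × 0.5219^1 = 0.228141
P(M+4) = 6 × 0.4781^2 × 0.5219^2 = 0.373563
P(M+6) = 4 × 0.4781^1 × 0.5219^3 = 0.271857
P(M+8) = 0.5219^4 = 0.074191
The M+4 peak is largest (0.373563); scaling to 100 gives 14.0 : 61.1 : 100.0 : 72.8 : 19.9.

14.0 : 61.1 : 100.0 : 72.8 : 19.9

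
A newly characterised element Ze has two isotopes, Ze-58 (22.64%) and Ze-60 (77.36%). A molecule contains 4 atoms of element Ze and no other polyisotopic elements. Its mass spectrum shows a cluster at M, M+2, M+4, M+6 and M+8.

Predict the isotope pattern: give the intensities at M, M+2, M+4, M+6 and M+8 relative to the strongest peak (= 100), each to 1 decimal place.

0.6 : 8.6 : 43.9 : 100.0 : 85.4

The 4 Ze atoms are independent, so intensities follow the terms of (0.2264 + 0.7736)^4.
P(M) = 0.2264^4 = 0.002627
P(M+2) = 4 × 0.2264^3 × 0.7736^1 = 0.035909
P(M+4) = 6 × 0.2264^2 × 0.7736^2 = 0.184051
P(M+6) = 4 × 0.2264^1 × 0.7736^3 = 0.419262
P(M+8) = 0.7736^4 = 0.358151
The M+6 peak is largest (0.419262); scaling to 100 gives 0.6 : 8.6 : 43.9 : 100.0 : 85.4.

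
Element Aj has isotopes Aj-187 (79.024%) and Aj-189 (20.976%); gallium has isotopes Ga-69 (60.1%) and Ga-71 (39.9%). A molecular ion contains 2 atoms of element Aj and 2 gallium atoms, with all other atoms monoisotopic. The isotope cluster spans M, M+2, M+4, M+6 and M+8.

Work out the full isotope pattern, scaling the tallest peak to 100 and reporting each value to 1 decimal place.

53.8 : 100.0 : 65.4 : 17.6 : 1.7

Element Aj pattern (n=2): 0.62447926 : 0.33152148 : 0.04399926
Gallium pattern (n=2): 0.361201 : 0.479598 : 0.159201
Convolve the two distributions (both contribute in 2-u steps):
  M: 0.62447926×0.361201 = 0.225563
  M+2: 0.62447926×0.479598 + 0.33152148×0.361201 = 0.419245
  M+4: 0.62447926×0.159201 + 0.33152148×0.479598 + 0.04399926×0.361201 = 0.274307
  M+6: 0.33152148×0.159201 + 0.04399926×0.479598 = 0.073881
  M+8: 0.04399926×0.159201 = 0.007005
Scale to base peak (0.419245) = 100: 53.8 : 100.0 : 65.4 : 17.6 : 1.7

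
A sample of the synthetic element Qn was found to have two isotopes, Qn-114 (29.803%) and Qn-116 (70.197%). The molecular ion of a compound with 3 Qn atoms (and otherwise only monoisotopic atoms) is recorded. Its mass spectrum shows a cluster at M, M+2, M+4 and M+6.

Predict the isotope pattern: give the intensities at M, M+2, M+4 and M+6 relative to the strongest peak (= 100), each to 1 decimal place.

Each Qn atom is independently Qn-114 (p = 0.29803) or Qn-116 (q = 0.70197); the cluster is the binomial expansion (p + q)^3.
P(M) = 0.29803^3 = 0.026472
P(M+2) = 3 × 0.29803^2 × 0.70197^1 = 0.187051
P(M+4) = 3 × 0.29803^1 × 0.70197^2 = 0.440573
P(M+6) = 0.70197^3 = 0.345904
The M+4 peak is largest (0.440573); scaling to 100 gives 6.0 : 42.5 : 100.0 : 78.5.

6.0 : 42.5 : 100.0 : 78.5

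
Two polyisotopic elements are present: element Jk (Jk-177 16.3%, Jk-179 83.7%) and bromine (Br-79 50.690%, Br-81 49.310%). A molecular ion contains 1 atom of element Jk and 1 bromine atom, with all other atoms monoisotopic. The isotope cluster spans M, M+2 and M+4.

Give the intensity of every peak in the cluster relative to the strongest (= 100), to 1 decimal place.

Element Jk pattern (n=1): 0.1630 : 0.8370
Bromine pattern (n=1): 0.5069 : 0.4931
Convolve the two distributions (both contribute in 2-u steps):
  M: 0.1630×0.5069 = 0.082625
  M+2: 0.1630×0.4931 + 0.8370×0.5069 = 0.504651
  M+4: 0.8370×0.4931 = 0.412725
Scale to base peak (0.504651) = 100: 16.4 : 100.0 : 81.8

16.4 : 100.0 : 81.8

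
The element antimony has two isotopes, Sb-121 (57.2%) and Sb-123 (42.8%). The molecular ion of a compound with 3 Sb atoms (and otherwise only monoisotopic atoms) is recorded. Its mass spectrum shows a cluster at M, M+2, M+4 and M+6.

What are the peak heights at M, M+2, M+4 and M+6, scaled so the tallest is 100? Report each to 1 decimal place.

The 3 Sb atoms are independent, so intensities follow the terms of (0.572 + 0.428)^3.
P(M) = 0.572^3 = 0.187149
P(M+2) = 3 × 0.572^2 × 0.428^1 = 0.420104
P(M+4) = 3 × 0.572^1 × 0.428^2 = 0.314344
P(M+6) = 0.428^3 = 0.078403
The M+2 peak is largest (0.420104); scaling to 100 gives 44.5 : 100.0 : 74.8 : 18.7.

44.5 : 100.0 : 74.8 : 18.7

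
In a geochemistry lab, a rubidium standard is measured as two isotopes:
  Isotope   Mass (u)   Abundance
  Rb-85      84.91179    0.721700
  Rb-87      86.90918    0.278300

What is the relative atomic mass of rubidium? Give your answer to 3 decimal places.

85.468 u

Average mass = Σ (abundance × isotope mass) = 0.721700 × 84.91179 + 0.278300 × 86.90918
= 61.280839 + 24.186825 = 85.467664 u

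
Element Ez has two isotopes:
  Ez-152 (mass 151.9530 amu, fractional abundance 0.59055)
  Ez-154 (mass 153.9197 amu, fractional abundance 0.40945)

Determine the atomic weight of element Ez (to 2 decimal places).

Ar = Σ fᵢ·mᵢ = 0.59055 × 151.9530 + 0.40945 × 153.9197
= 89.73584 + 63.02242 = 152.75826 amu

152.76 amu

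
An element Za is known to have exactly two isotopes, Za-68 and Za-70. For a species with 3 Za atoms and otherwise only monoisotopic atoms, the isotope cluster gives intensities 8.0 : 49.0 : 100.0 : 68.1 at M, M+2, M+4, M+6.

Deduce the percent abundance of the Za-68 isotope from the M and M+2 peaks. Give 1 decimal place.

Write p for the Za-68 fraction. I(M+2)/I(M) = [C(3,1)·p^2·(1−p)] / p^3 = 3·(1−p)/p = 49.0/8.0 = 6.1250
(1−p)/p = 6.1250/3 = 2.0417  ⇒  p = 1/(1 + 2.0417) = 0.3288
Za-68: 32.9%, Za-70: 67.1%.

32.9%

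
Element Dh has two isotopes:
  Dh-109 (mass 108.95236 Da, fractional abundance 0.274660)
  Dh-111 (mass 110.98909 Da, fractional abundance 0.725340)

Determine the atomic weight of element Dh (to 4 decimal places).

110.4297 Da

Average mass = Σ (abundance × isotope mass) = 0.274660 × 108.95236 + 0.725340 × 110.98909
= 29.924855 + 80.504827 = 110.429682 Da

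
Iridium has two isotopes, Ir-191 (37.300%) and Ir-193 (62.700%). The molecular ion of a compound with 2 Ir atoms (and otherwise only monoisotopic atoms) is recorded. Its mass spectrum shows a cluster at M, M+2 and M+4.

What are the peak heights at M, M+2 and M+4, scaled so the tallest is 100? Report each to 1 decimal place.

Each Ir atom is independently Ir-191 (p = 0.37300) or Ir-193 (q = 0.62700); the cluster is the binomial expansion (p + q)^2.
P(M) = 0.37300^2 = 0.139129
P(M+2) = 2 × 0.37300^1 × 0.62700^1 = 0.467742
P(M+4) = 0.62700^2 = 0.393129
The M+2 peak is largest (0.467742); scaling to 100 gives 29.7 : 100.0 : 84.0.

29.7 : 100.0 : 84.0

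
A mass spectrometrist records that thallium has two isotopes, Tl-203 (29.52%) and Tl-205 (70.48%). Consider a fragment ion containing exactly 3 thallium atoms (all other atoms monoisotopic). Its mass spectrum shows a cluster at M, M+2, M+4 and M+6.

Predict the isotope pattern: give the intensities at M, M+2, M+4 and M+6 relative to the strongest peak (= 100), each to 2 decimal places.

5.85 : 41.88 : 100.00 : 79.58

Each Tl atom is independently Tl-203 (p = 0.2952) or Tl-205 (q = 0.7048); the cluster is the binomial expansion (p + q)^3.
P(M) = 0.2952^3 = 0.025725
P(M+2) = 3 × 0.2952^2 × 0.7048^1 = 0.184255
P(M+4) = 3 × 0.2952^1 × 0.7048^2 = 0.439916
P(M+6) = 0.7048^3 = 0.350104
The M+4 peak is largest (0.439916); scaling to 100 gives 5.85 : 41.88 : 100.00 : 79.58.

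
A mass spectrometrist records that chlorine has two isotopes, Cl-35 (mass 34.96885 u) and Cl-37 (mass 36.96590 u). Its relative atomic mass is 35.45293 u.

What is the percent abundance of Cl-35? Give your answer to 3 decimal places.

75.760%

Writing the weighted mean with unknown fraction x of Cl-35:
34.96885·x + 36.96590·(1 − x) = 35.45293
(34.96885 − 36.96590)·x = 35.45293 − 36.96590
x = -1.51297 / -1.99705 = 0.75760 → 75.760% Cl-35, 24.240% Cl-37.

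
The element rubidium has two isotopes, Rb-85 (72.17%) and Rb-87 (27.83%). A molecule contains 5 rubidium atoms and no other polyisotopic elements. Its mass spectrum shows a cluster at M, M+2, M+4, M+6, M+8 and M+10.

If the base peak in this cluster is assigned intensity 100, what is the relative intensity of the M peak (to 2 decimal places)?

Binomial terms of (0.7217 + 0.2783)^5: M 0.1958, M+2 0.3775, M+4 0.2911, M+6 0.1123, M+8 0.0216, M+10 0.0017 → M+2 is the base peak.
P(M+2) = C(5,1) × 0.7217^4 × 0.2783^1 = 5 × 0.27128565 × 0.2783 = 0.377494 (base)
P(M) = C(5,0) × 0.7217^5 × 0.2783^0 = 1 × 0.19578685 × 1.0000 = 0.195787
Relative intensity = 0.195787 / 0.377494 × 100 = 51.86

51.86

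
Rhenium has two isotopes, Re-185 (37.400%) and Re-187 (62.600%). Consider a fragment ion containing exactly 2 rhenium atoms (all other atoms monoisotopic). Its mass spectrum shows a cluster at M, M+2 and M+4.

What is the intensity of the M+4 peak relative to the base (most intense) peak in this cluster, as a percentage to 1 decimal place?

Binomial terms of (0.37400 + 0.62600)^2: M 0.1399, M+2 0.4682, M+4 0.3919 → M+2 is the base peak.
P(M+2) = C(2,1) × 0.37400^1 × 0.62600^1 = 2 × 0.3740 × 0.6260 = 0.468248 (base)
P(M+4) = C(2,2) × 0.37400^0 × 0.62600^2 = 1 × 1.0000 × 0.391876 = 0.391876
Relative intensity = 0.391876 / 0.468248 × 100 = 83.7

83.7%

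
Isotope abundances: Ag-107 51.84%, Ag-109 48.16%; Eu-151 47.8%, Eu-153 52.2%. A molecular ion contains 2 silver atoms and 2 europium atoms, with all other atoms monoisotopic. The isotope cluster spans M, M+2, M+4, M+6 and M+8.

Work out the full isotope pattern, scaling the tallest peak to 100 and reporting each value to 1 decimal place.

16.4 : 66.1 : 100.0 : 67.1 : 16.8

Silver pattern (n=2): 0.26873856 : 0.49932288 : 0.23193856
Europium pattern (n=2): 0.228484 : 0.499032 : 0.272484
Convolve the two distributions (both contribute in 2-u steps):
  M: 0.26873856×0.228484 = 0.061402
  M+2: 0.26873856×0.499032 + 0.49932288×0.228484 = 0.248196
  M+4: 0.26873856×0.272484 + 0.49932288×0.499032 + 0.23193856×0.228484 = 0.375399
  M+6: 0.49932288×0.272484 + 0.23193856×0.499032 = 0.251802
  M+8: 0.23193856×0.272484 = 0.063200
Scale to base peak (0.375399) = 100: 16.4 : 66.1 : 100.0 : 67.1 : 16.8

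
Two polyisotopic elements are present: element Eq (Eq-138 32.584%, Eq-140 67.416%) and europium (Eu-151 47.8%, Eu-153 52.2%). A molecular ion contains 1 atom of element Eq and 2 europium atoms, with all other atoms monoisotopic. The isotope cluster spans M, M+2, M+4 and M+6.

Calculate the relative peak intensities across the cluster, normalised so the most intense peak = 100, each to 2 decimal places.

17.51 : 74.47 : 100.00 : 43.20

Element Eq pattern (n=1): 0.32584 : 0.67416
Europium pattern (n=2): 0.228484 : 0.499032 : 0.272484
Convolve the two distributions (both contribute in 2-u steps):
  M: 0.32584×0.228484 = 0.074449
  M+2: 0.32584×0.499032 + 0.67416×0.228484 = 0.316639
  M+4: 0.32584×0.272484 + 0.67416×0.499032 = 0.425214
  M+6: 0.67416×0.272484 = 0.183698
Scale to base peak (0.425214) = 100: 17.51 : 74.47 : 100.00 : 43.20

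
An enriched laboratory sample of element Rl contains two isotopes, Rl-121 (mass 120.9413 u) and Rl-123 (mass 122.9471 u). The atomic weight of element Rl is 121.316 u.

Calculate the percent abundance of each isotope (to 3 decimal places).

Rl-121: 81.319%, Rl-123: 18.681%

Let x be the fractional abundance of Rl-121; then Rl-123 has abundance 1 − x.
120.9413·x + 122.9471·(1 − x) = 121.316
(120.9413 − 122.9471)·x = 121.316 − 122.9471
x = -1.6311 / -2.0058 = 0.81319 → 81.319% Rl-121, 18.681% Rl-123.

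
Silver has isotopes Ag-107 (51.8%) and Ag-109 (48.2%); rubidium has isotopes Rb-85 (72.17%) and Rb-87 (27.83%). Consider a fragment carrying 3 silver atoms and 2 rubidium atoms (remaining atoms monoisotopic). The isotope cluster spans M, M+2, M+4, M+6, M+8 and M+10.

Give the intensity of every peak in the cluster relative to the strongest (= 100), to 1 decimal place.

20.4 : 72.7 : 100.0 : 65.8 : 20.6 : 2.4

Silver pattern (n=3): 0.13899183 : 0.3879965 : 0.3610315 : 0.11198017
Rubidium pattern (n=2): 0.52085089 : 0.40169822 : 0.07745089
Convolve the two distributions (both contribute in 2-u steps):
  M: 0.13899183×0.52085089 = 0.072394
  M+2: 0.13899183×0.40169822 + 0.3879965×0.52085089 = 0.257921
  M+4: 0.13899183×0.07745089 + 0.3879965×0.40169822 + 0.3610315×0.52085089 = 0.354666
  M+6: 0.3879965×0.07745089 + 0.3610315×0.40169822 + 0.11198017×0.52085089 = 0.233401
  M+8: 0.3610315×0.07745089 + 0.11198017×0.40169822 = 0.072944
  M+10: 0.11198017×0.07745089 = 0.008673
Scale to base peak (0.354666) = 100: 20.4 : 72.7 : 100.0 : 65.8 : 20.6 : 2.4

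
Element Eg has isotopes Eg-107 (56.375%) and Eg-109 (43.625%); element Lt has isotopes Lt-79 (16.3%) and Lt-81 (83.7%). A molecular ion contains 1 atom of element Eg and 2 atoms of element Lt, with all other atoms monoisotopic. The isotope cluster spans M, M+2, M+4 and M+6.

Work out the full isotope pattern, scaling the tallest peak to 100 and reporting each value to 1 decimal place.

2.9 : 32.2 : 100.0 : 59.5

Element Eg pattern (n=1): 0.56375 : 0.43625
Element Lt pattern (n=2): 0.026569 : 0.272862 : 0.700569
Convolve the two distributions (both contribute in 2-u steps):
  M: 0.56375×0.026569 = 0.014978
  M+2: 0.56375×0.272862 + 0.43625×0.026569 = 0.165417
  M+4: 0.56375×0.700569 + 0.43625×0.272862 = 0.513982
  M+6: 0.43625×0.700569 = 0.305623
Scale to base peak (0.513982) = 100: 2.9 : 32.2 : 100.0 : 59.5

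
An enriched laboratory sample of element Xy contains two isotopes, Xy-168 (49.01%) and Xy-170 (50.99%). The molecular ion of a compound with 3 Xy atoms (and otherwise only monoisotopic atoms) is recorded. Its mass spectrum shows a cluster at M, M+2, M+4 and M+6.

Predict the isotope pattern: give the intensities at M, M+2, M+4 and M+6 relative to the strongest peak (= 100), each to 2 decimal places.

The 3 Xy atoms are independent, so intensities follow the terms of (0.4901 + 0.5099)^3.
P(M) = 0.4901^3 = 0.117721
P(M+2) = 3 × 0.4901^2 × 0.5099^1 = 0.367431
P(M+4) = 3 × 0.4901^1 × 0.5099^2 = 0.382275
P(M+6) = 0.5099^3 = 0.132573
The M+4 peak is largest (0.382275); scaling to 100 gives 30.79 : 96.12 : 100.00 : 34.68.

30.79 : 96.12 : 100.00 : 34.68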